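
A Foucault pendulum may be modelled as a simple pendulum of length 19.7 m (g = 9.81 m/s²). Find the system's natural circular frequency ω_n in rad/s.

0.706 rad/s

For a simple pendulum ω_n = √(g/L) = √(9.81/19.7) = √0.4980 = 0.7057 rad/s.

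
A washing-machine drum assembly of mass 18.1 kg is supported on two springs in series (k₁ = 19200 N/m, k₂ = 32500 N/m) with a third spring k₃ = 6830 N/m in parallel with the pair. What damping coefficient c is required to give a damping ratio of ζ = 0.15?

175 N·s/m

Series pair: k_s = k₁k₂/(k₁+k₂) = (19200)(32500)/(19200 + 32500) = 12070 N/m. In parallel with k₃: k_eq = 12070 + 6830 = 18900 N/m.
c_c = 2√(k_eq·m) = 2√(18900 × 18.1) = 1170 N·s/m.
c = ζ·c_c = 0.15 × 1170 = 175.5 N·s/m.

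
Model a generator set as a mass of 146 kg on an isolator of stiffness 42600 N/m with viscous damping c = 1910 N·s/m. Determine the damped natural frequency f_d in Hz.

ω_n = √(k/m) = √(42600/146) = 17.08 rad/s.
Critical damping c_c = 2√(k·m) = 2√(42600 × 146) = 4988 N·s/m, so ζ = c/c_c = 1910/4988 = 0.3829.
ω_d = ω_n√(1 − ζ²) = 17.08 × √(1 − 0.147) = 15.78 rad/s.
f_d = ω_d/(2π) = 2.511 Hz.

2.51 Hz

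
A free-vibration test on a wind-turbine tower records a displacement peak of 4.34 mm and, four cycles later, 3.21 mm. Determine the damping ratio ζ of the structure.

0.0120

Logarithmic decrement δ = (1/n)·ln(x₀/x_n) = (1/4)·ln(4.34/3.21) = (1/4)·ln(1.352) = 0.07540.
ζ = δ/√(4π² + δ²) = 0.07540/√(39.48 + 0.00569) = 0.07540/6.284 = 0.01200.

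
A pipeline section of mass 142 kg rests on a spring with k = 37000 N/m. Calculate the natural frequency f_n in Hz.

2.57 Hz

ω_n = √(k/m) = √(37000/142) = √260.6 = 16.14 rad/s.
f_n = ω_n/(2π) = 16.14/6.283 = 2.569 Hz.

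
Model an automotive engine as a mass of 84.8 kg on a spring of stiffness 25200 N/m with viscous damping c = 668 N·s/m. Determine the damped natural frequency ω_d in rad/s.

ω_n = √(k/m) = √(25200/84.8) = 17.24 rad/s.
Critical damping c_c = 2√(k·m) = 2√(25200 × 84.8) = 2924 N·s/m, so ζ = c/c_c = 668/2924 = 0.2285.
ω_d = ω_n√(1 − ζ²) = 17.24 × √(1 − 0.0522) = 16.78 rad/s.

16.8 rad/s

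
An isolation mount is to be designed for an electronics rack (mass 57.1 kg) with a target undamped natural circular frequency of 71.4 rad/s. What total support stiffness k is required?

291000 N/m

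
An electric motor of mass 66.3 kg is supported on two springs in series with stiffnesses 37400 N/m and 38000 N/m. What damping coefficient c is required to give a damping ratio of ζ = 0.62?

Series springs: 1/k_eq = 1/37400 + 1/38000 = 5.305×10^-5, so k_eq = 18850 N/m.
c_c = 2√(k_eq·m) = 2√(18850 × 66.3) = 2236 N·s/m.
c = ζ·c_c = 0.62 × 2236 = 1386 N·s/m.

1390 N·s/m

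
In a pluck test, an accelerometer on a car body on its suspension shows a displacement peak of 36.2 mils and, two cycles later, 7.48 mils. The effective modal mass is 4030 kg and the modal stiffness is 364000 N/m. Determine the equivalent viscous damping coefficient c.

9540 N·s/m

Logarithmic decrement δ = (1/n)·ln(x₀/x_n) = (1/2)·ln(36.2/7.48) = (1/2)·ln(4.840) = 0.7884.
ζ = δ/√(4π² + δ²) = 0.7884/√(39.48 + 0.622) = 0.7884/6.332 = 0.1245.
c = ζ · 2√(km) = 0.1245 × 2√(364000 × 4030) = 0.1245 × 76600 = 9537 N·s/m.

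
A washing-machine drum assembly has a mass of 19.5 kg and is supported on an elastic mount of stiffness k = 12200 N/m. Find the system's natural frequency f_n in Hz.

3.98 Hz

ω_n = √(k/m) = √(12200/19.5) = √625.6 = 25.01 rad/s.
f_n = ω_n/(2π) = 25.01/6.283 = 3.981 Hz.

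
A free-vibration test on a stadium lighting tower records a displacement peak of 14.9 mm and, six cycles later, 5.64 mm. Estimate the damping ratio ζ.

0.0258

Logarithmic decrement δ = (1/n)·ln(x₀/x_n) = (1/6)·ln(14.9/5.64) = (1/6)·ln(2.642) = 0.1619.
ζ = δ/√(4π² + δ²) = 0.1619/√(39.48 + 0.0262) = 0.1619/6.285 = 0.02576.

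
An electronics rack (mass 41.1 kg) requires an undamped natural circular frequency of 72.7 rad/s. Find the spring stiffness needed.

k = m·ω_n² = 41.1 × 72.70² = 41.1 × 5285 = 217200 N/m.

217000 N/m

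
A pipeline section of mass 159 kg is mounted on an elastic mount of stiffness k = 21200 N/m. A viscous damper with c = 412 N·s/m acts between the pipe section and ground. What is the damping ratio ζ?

0.112

ω_n = √(k/m) = √(21200/159) = 11.55 rad/s.
Critical damping c_c = 2√(k·m) = 2√(21200 × 159) = 3672 N·s/m, so ζ = c/c_c = 412/3672 = 0.1122.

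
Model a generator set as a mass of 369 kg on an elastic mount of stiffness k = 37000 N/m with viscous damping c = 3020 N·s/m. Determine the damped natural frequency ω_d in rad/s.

ω_n = √(k/m) = √(37000/369) = 10.01 rad/s.
Critical damping c_c = 2√(k·m) = 2√(37000 × 369) = 7390 N·s/m, so ζ = c/c_c = 3020/7390 = 0.4087.
ω_d = ω_n√(1 − ζ²) = 10.01 × √(1 − 0.167) = 9.139 rad/s.

9.14 rad/s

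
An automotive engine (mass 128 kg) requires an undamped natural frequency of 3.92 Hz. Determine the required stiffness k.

77700 N/m

ω_n = 2πf_n = 2π × 3.92 = 24.63 rad/s.
k = m·ω_n² = 128 × 24.63² = 128 × 606.6 = 77650 N/m.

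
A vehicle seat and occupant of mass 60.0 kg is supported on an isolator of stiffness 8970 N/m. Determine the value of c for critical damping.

1470 N·s/m

c_c = 2√(k·m) = 2√(8970 × 60.0) = 2 × 733.6 = 1467 N·s/m.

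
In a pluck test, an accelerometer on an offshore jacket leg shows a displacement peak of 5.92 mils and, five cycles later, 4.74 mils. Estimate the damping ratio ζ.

0.00708

Logarithmic decrement δ = (1/n)·ln(x₀/x_n) = (1/5)·ln(5.92/4.74) = (1/5)·ln(1.249) = 0.04446.
ζ = δ/√(4π² + δ²) = 0.04446/√(39.48 + 0.00198) = 0.04446/6.283 = 0.007076.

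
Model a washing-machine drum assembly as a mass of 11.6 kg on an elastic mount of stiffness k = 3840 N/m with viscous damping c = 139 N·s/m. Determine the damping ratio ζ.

0.329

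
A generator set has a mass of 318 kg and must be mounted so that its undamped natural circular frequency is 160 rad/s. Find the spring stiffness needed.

k = m·ω_n² = 318 × 160.0² = 318 × 25600 = 8141000 N/m.

8140000 N/m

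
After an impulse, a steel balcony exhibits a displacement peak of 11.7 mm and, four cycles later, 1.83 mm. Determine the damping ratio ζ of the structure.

Logarithmic decrement δ = (1/n)·ln(x₀/x_n) = (1/4)·ln(11.7/1.83) = (1/4)·ln(6.393) = 0.4638.
ζ = δ/√(4π² + δ²) = 0.4638/√(39.48 + 0.215) = 0.4638/6.300 = 0.07362.

0.0736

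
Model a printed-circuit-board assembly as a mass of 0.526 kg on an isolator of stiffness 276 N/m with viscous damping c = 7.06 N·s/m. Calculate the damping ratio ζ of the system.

0.293

ω_n = √(k/m) = √(276.0/0.526) = 22.91 rad/s.
Critical damping c_c = 2√(k·m) = 2√(276.0 × 0.526) = 24.10 N·s/m, so ζ = c/c_c = 7.06/24.10 = 0.2930.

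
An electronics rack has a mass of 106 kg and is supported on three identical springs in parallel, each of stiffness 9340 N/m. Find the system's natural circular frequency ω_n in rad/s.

Parallel springs add: k_eq = 3 × 9340 = 28020 N/m.
ω_n = √(k_eq/m) = √(28020/106) = √264.3 = 16.26 rad/s.

16.3 rad/s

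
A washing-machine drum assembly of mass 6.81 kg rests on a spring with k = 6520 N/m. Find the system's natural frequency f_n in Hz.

ω_n = √(k/m) = √(6520/6.81) = √957.4 = 30.94 rad/s.
f_n = ω_n/(2π) = 30.94/6.283 = 4.925 Hz.

4.92 Hz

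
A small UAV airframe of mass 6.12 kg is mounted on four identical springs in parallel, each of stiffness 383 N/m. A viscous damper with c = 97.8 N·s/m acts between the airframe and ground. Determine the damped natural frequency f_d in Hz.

2.17 Hz

Parallel springs add: k_eq = 4 × 383 = 1532 N/m.
ω_n = √(k_eq/m) = √(1532/6.12) = 15.82 rad/s.
Critical damping c_c = 2√(k_eq·m) = 2√(1532 × 6.12) = 193.7 N·s/m, so ζ = c/c_c = 97.8/193.7 = 0.5050.
ω_d = ω_n√(1 − ζ²) = 15.82 × √(1 − 0.255) = 13.66 rad/s.
f_d = ω_d/(2π) = 2.173 Hz.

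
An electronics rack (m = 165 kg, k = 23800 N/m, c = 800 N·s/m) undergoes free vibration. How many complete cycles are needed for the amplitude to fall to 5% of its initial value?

3 cycles

ζ = c/(2√(km)) = 800/(2√(23800 × 165)) = 800/3963 = 0.2019.
Logarithmic decrement δ = 2πζ/√(1 − ζ²) = 2π × 0.2019/√(1 − 0.0407) = 1.295.
x_n/x₀ = e^(−nδ) ≤ 0.05; take ln: n ≥ ln(1/0.05)/δ = 2.996/1.295 = 2.313.
So 3 complete cycles are required.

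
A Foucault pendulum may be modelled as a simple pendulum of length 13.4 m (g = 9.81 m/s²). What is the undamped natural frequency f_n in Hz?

For a simple pendulum ω_n = √(g/L) = √(9.81/13.4) = √0.7321 = 0.8556 rad/s.
f_n = ω_n/(2π) = 0.8556/6.283 = 0.1362 Hz.

0.136 Hz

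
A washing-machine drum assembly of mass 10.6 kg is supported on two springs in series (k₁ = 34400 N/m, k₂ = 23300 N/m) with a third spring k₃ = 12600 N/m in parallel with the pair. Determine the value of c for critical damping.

1060 N·s/m

Series pair: k_s = k₁k₂/(k₁+k₂) = (34400)(23300)/(34400 + 23300) = 13890 N/m. In parallel with k₃: k_eq = 13890 + 12600 = 26490 N/m.
c_c = 2√(k_eq·m) = 2√(26490 × 10.6) = 2 × 529.9 = 1060 N·s/m.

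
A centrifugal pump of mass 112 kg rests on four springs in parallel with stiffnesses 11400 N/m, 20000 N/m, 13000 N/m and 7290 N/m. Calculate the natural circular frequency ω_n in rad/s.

Parallel springs add: k_eq = 11400 + 20000 + 13000 + 7290 = 51690 N/m.
ω_n = √(k_eq/m) = √(51690/112) = √461.5 = 21.48 rad/s.

21.5 rad/s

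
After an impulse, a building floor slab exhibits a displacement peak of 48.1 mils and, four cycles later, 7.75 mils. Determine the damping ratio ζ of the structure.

0.0724

Logarithmic decrement δ = (1/n)·ln(x₀/x_n) = (1/4)·ln(48.1/7.75) = (1/4)·ln(6.206) = 0.4564.
ζ = δ/√(4π² + δ²) = 0.4564/√(39.48 + 0.208) = 0.4564/6.300 = 0.07245.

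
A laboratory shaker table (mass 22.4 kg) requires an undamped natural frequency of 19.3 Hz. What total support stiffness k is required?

329000 N/m

ω_n = 2πf_n = 2π × 19.3 = 121.3 rad/s.
k = m·ω_n² = 22.4 × 121.3² = 22.4 × 14710 = 329400 N/m.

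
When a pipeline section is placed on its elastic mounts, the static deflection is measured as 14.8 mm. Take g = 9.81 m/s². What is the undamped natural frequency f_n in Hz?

4.10 Hz

ω_n = √(g/δ_st) = √(9.81/0.0148) = √662.8 = 25.75 rad/s.
f_n = ω_n/(2π) = 25.75/6.283 = 4.098 Hz.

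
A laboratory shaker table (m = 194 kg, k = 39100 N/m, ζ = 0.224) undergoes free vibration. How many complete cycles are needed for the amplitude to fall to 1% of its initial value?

Logarithmic decrement δ = 2πζ/√(1 − ζ²) = 2π × 0.2240/√(1 − 0.0502) = 1.444.
x_n/x₀ = e^(−nδ) ≤ 0.01; take ln: n ≥ ln(1/0.01)/δ = 4.605/1.444 = 3.189.
So 4 complete cycles are required.

4 cycles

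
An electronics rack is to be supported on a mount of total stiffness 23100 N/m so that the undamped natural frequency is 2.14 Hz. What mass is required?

128 kg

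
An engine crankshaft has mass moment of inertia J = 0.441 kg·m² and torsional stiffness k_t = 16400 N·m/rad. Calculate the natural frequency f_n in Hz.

ω_n = √(k_t/J) = √(16400/0.441) = √37190 = 192.8 rad/s.
f_n = ω_n/(2π) = 192.8/6.283 = 30.69 Hz.

30.7 Hz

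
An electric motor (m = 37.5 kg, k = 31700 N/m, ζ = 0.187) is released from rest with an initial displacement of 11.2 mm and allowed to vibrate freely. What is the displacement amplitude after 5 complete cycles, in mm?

Logarithmic decrement δ = 2πζ/√(1 − ζ²) = 2π × 0.1870/√(1 − 0.0350) = 1.196.
After n cycles, x_n/x₀ = e^(−nδ), so x_5 = 11.2 × e^(−5 × 1.196) = 11.2 × 0.002528 = 0.02832 mm.

0.0283 mm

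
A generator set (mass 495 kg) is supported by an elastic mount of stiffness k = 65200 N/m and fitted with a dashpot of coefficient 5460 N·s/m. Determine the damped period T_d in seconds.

0.624 s

ω_n = √(k/m) = √(65200/495) = 11.48 rad/s.
Critical damping c_c = 2√(k·m) = 2√(65200 × 495) = 11360 N·s/m, so ζ = c/c_c = 5460/11360 = 0.4805.
ω_d = ω_n√(1 − ζ²) = 11.48 × √(1 − 0.231) = 10.06 rad/s.
T_d = 2π/ω_d = 0.6243 s.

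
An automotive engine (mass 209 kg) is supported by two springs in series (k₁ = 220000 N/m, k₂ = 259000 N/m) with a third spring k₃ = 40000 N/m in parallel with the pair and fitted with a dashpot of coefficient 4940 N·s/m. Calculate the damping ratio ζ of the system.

0.429

Series pair: k_s = k₁k₂/(k₁+k₂) = (220000)(259000)/(220000 + 259000) = 119000 N/m. In parallel with k₃: k_eq = 119000 + 40000 = 159000 N/m.
ω_n = √(k_eq/m) = √(159000/209) = 27.58 rad/s.
Critical damping c_c = 2√(k_eq·m) = 2√(159000 × 209) = 11530 N·s/m, so ζ = c/c_c = 4940/11530 = 0.4285.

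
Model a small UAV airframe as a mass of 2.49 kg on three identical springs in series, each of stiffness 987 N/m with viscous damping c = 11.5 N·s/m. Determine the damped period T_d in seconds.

0.558 s

Series springs: 1/k_eq = 3/987, so k_eq = 987/3 = 329.0 N/m.
ω_n = √(k_eq/m) = √(329.0/2.49) = 11.49 rad/s.
Critical damping c_c = 2√(k_eq·m) = 2√(329.0 × 2.49) = 57.24 N·s/m, so ζ = c/c_c = 11.5/57.24 = 0.2009.
ω_d = ω_n√(1 − ζ²) = 11.49 × √(1 − 0.0404) = 11.26 rad/s.
T_d = 2π/ω_d = 0.5580 s.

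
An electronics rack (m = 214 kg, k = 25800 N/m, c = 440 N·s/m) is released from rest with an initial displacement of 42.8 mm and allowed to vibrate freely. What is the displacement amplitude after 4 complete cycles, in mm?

ζ = c/(2√(km)) = 440/(2√(25800 × 214)) = 440/4699 = 0.09363.
Logarithmic decrement δ = 2πζ/√(1 − ζ²) = 2π × 0.09363/√(1 − 0.00877) = 0.5909.
After n cycles, x_n/x₀ = e^(−nδ), so x_4 = 42.8 × e^(−4 × 0.5909) = 42.8 × 0.09409 = 4.027 mm.

4.03 mm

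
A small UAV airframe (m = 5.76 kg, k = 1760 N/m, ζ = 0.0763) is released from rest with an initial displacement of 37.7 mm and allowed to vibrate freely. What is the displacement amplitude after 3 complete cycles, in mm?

8.91 mm

Logarithmic decrement δ = 2πζ/√(1 − ζ²) = 2π × 0.07630/√(1 − 0.00582) = 0.4808.
After n cycles, x_n/x₀ = e^(−nδ), so x_3 = 37.7 × e^(−3 × 0.4808) = 37.7 × 0.2364 = 8.911 mm.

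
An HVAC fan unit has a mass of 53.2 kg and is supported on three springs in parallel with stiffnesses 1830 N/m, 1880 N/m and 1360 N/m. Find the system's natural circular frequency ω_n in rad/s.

9.76 rad/s

Parallel springs add: k_eq = 1830 + 1880 + 1360 = 5070 N/m.
ω_n = √(k_eq/m) = √(5070/53.2) = √95.30 = 9.762 rad/s.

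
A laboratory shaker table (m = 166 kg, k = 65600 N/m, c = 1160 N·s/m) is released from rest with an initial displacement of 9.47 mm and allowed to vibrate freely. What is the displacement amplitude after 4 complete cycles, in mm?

ζ = c/(2√(km)) = 1160/(2√(65600 × 166)) = 1160/6600 = 0.1758.
Logarithmic decrement δ = 2πζ/√(1 − ζ²) = 2π × 0.1758/√(1 − 0.0309) = 1.122.
After n cycles, x_n/x₀ = e^(−nδ), so x_4 = 9.47 × e^(−4 × 1.122) = 9.47 × 0.01125 = 0.1066 mm.

0.107 mm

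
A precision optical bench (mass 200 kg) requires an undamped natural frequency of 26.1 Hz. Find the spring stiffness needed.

ω_n = 2πf_n = 2π × 26.1 = 164.0 rad/s.
k = m·ω_n² = 200 × 164.0² = 200 × 26890 = 5379000 N/m.

5380000 N/m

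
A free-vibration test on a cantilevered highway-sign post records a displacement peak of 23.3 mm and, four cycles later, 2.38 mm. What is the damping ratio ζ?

Logarithmic decrement δ = (1/n)·ln(x₀/x_n) = (1/4)·ln(23.3/2.38) = (1/4)·ln(9.790) = 0.5703.
ζ = δ/√(4π² + δ²) = 0.5703/√(39.48 + 0.325) = 0.5703/6.309 = 0.09040.

0.0904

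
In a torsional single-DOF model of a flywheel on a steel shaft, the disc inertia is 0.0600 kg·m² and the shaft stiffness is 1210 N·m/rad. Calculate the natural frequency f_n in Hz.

22.6 Hz

ω_n = √(k_t/J) = √(1210/0.0600) = √20170 = 142.0 rad/s.
f_n = ω_n/(2π) = 142.0/6.283 = 22.60 Hz.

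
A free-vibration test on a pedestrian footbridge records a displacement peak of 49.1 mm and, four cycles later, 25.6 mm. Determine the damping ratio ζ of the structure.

Logarithmic decrement δ = (1/n)·ln(x₀/x_n) = (1/4)·ln(49.1/25.6) = (1/4)·ln(1.918) = 0.1628.
ζ = δ/√(4π² + δ²) = 0.1628/√(39.48 + 0.0265) = 0.1628/6.285 = 0.02590.

0.0259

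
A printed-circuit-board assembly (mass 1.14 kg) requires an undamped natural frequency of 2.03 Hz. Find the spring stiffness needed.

185 N/m

ω_n = 2πf_n = 2π × 2.03 = 12.75 rad/s.
k = m·ω_n² = 1.14 × 12.75² = 1.14 × 162.7 = 185.5 N/m.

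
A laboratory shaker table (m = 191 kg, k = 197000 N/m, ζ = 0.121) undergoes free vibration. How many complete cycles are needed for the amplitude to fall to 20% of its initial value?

3 cycles

Logarithmic decrement δ = 2πζ/√(1 − ζ²) = 2π × 0.1210/√(1 − 0.0146) = 0.7659.
x_n/x₀ = e^(−nδ) ≤ 0.2; take ln: n ≥ ln(1/0.2)/δ = 1.609/0.7659 = 2.101.
So 3 complete cycles are required.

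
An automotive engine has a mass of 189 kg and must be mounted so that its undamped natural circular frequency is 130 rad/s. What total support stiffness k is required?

k = m·ω_n² = 189 × 130.0² = 189 × 16900 = 3194000 N/m.

3190000 N/m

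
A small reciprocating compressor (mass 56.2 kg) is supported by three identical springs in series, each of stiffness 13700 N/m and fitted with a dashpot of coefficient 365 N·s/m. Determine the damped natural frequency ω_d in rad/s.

Series springs: 1/k_eq = 3/13700, so k_eq = 13700/3 = 4567 N/m.
ω_n = √(k_eq/m) = √(4567/56.2) = 9.014 rad/s.
Critical damping c_c = 2√(k_eq·m) = 2√(4567 × 56.2) = 1013 N·s/m, so ζ = c/c_c = 365/1013 = 0.3602.
ω_d = ω_n√(1 − ζ²) = 9.014 × √(1 − 0.130) = 8.409 rad/s.

8.41 rad/s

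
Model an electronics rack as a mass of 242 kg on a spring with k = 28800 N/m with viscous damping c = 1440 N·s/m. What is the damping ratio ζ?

ω_n = √(k/m) = √(28800/242) = 10.91 rad/s.
Critical damping c_c = 2√(k·m) = 2√(28800 × 242) = 5280 N·s/m, so ζ = c/c_c = 1440/5280 = 0.2727.

0.273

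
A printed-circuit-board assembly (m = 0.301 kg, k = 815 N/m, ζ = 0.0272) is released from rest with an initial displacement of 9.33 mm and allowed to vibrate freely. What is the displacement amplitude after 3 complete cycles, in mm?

5.59 mm

Logarithmic decrement δ = 2πζ/√(1 − ζ²) = 2π × 0.02720/√(1 − 0.000740) = 0.1710.
After n cycles, x_n/x₀ = e^(−nδ), so x_3 = 9.33 × e^(−3 × 0.1710) = 9.33 × 0.5988 = 5.586 mm.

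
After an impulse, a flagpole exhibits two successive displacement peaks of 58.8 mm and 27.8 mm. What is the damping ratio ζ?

0.118

Logarithmic decrement δ = (1/n)·ln(x₀/x_n) = (1/1)·ln(58.8/27.8) = (1/1)·ln(2.115) = 0.7491.
ζ = δ/√(4π² + δ²) = 0.7491/√(39.48 + 0.561) = 0.7491/6.328 = 0.1184.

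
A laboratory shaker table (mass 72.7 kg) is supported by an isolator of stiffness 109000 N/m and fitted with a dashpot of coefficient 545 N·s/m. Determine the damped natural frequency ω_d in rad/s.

38.5 rad/s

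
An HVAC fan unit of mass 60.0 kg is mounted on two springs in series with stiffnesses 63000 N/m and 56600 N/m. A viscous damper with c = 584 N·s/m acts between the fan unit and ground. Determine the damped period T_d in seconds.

0.289 s

Series springs: 1/k_eq = 1/63000 + 1/56600 = 3.354×10^-5, so k_eq = 29810 N/m.
ω_n = √(k_eq/m) = √(29810/60.0) = 22.29 rad/s.
Critical damping c_c = 2√(k_eq·m) = 2√(29810 × 60.0) = 2675 N·s/m, so ζ = c/c_c = 584/2675 = 0.2183.
ω_d = ω_n√(1 − ζ²) = 22.29 × √(1 − 0.0477) = 21.75 rad/s.
T_d = 2π/ω_d = 0.2888 s.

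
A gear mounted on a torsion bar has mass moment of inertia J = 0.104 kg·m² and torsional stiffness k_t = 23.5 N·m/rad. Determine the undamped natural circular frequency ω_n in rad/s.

15.0 rad/s

ω_n = √(k_t/J) = √(23.5/0.104) = √226.0 = 15.03 rad/s.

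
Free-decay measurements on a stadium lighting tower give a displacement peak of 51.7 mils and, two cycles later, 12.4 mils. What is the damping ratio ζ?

Logarithmic decrement δ = (1/n)·ln(x₀/x_n) = (1/2)·ln(51.7/12.4) = (1/2)·ln(4.169) = 0.7139.
ζ = δ/√(4π² + δ²) = 0.7139/√(39.48 + 0.510) = 0.7139/6.324 = 0.1129.

0.113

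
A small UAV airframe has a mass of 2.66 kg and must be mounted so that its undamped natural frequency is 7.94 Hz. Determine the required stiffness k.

6620 N/m

ω_n = 2πf_n = 2π × 7.94 = 49.89 rad/s.
k = m·ω_n² = 2.66 × 49.89² = 2.66 × 2489 = 6620 N/m.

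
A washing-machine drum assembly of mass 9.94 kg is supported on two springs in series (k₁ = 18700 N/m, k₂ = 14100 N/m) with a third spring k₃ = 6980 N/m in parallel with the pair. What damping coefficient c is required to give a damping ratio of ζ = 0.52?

402 N·s/m

Series pair: k_s = k₁k₂/(k₁+k₂) = (18700)(14100)/(18700 + 14100) = 8039 N/m. In parallel with k₃: k_eq = 8039 + 6980 = 15020 N/m.
c_c = 2√(k_eq·m) = 2√(15020 × 9.94) = 772.8 N·s/m.
c = ζ·c_c = 0.52 × 772.8 = 401.8 N·s/m.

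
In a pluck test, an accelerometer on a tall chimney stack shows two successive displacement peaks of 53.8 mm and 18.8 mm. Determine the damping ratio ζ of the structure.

Logarithmic decrement δ = (1/n)·ln(x₀/x_n) = (1/1)·ln(53.8/18.8) = (1/1)·ln(2.862) = 1.051.
ζ = δ/√(4π² + δ²) = 1.051/√(39.48 + 1.11) = 1.051/6.371 = 0.1650.

0.165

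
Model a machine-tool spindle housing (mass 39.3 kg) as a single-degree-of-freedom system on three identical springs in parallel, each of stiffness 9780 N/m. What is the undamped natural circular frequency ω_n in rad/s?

Parallel springs add: k_eq = 3 × 9780 = 29340 N/m.
ω_n = √(k_eq/m) = √(29340/39.3) = √746.6 = 27.32 rad/s.

27.3 rad/s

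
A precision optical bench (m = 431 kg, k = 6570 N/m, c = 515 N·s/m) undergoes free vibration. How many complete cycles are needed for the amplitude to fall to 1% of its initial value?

5 cycles

ζ = c/(2√(km)) = 515/(2√(6570 × 431)) = 515/3366 = 0.1530.
Logarithmic decrement δ = 2πζ/√(1 − ζ²) = 2π × 0.1530/√(1 − 0.0234) = 0.9729.
x_n/x₀ = e^(−nδ) ≤ 0.01; take ln: n ≥ ln(1/0.01)/δ = 4.605/0.9729 = 4.733.
So 5 complete cycles are required.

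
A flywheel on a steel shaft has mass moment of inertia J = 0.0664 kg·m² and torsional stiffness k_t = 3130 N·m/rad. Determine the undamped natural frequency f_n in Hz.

34.6 Hz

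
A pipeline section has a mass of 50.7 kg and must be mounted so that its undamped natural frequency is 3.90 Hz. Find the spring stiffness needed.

ω_n = 2πf_n = 2π × 3.90 = 24.50 rad/s.
k = m·ω_n² = 50.7 × 24.50² = 50.7 × 600.5 = 30440 N/m.

30400 N/m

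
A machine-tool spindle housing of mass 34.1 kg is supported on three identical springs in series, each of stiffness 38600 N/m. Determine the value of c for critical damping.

1320 N·s/m

Series springs: 1/k_eq = 3/38600, so k_eq = 38600/3 = 12870 N/m.
c_c = 2√(k_eq·m) = 2√(12870 × 34.1) = 2 × 662.4 = 1325 N·s/m.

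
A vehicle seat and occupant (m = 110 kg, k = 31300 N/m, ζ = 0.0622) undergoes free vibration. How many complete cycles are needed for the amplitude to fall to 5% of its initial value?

Logarithmic decrement δ = 2πζ/√(1 − ζ²) = 2π × 0.06220/√(1 − 0.00387) = 0.3916.
x_n/x₀ = e^(−nδ) ≤ 0.05; take ln: n ≥ ln(1/0.05)/δ = 2.996/0.3916 = 7.651.
So 8 complete cycles are required.

8 cycles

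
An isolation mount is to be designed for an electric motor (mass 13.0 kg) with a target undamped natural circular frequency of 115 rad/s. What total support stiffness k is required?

k = m·ω_n² = 13.0 × 115.0² = 13.0 × 13220 = 171900 N/m.

172000 N/m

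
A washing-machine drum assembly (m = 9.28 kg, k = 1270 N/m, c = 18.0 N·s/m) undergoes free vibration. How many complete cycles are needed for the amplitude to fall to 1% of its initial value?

ζ = c/(2√(km)) = 18.0/(2√(1270 × 9.28)) = 18.0/217.1 = 0.08290.
Logarithmic decrement δ = 2πζ/√(1 − ζ²) = 2π × 0.08290/√(1 − 0.00687) = 0.5227.
x_n/x₀ = e^(−nδ) ≤ 0.01; take ln: n ≥ ln(1/0.01)/δ = 4.605/0.5227 = 8.811.
So 9 complete cycles are required.

9 cycles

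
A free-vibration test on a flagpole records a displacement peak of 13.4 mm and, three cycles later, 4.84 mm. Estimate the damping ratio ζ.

Logarithmic decrement δ = (1/n)·ln(x₀/x_n) = (1/3)·ln(13.4/4.84) = (1/3)·ln(2.769) = 0.3394.
ζ = δ/√(4π² + δ²) = 0.3394/√(39.48 + 0.115) = 0.3394/6.292 = 0.05395.

0.0539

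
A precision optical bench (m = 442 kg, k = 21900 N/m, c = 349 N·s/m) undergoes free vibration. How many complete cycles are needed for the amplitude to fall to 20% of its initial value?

5 cycles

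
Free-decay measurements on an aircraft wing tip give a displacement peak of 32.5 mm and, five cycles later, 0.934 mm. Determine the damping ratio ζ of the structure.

0.112

Logarithmic decrement δ = (1/n)·ln(x₀/x_n) = (1/5)·ln(32.5/0.934) = (1/5)·ln(34.80) = 0.7099.
ζ = δ/√(4π² + δ²) = 0.7099/√(39.48 + 0.504) = 0.7099/6.323 = 0.1123.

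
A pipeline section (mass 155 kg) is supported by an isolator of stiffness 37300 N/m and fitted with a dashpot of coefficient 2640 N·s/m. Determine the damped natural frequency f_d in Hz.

2.06 Hz

ω_n = √(k/m) = √(37300/155) = 15.51 rad/s.
Critical damping c_c = 2√(k·m) = 2√(37300 × 155) = 4809 N·s/m, so ζ = c/c_c = 2640/4809 = 0.5490.
ω_d = ω_n√(1 − ζ²) = 15.51 × √(1 − 0.301) = 12.97 rad/s.
f_d = ω_d/(2π) = 2.064 Hz.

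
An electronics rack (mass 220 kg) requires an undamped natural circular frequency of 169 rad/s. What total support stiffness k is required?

k = m·ω_n² = 220 × 169.0² = 220 × 28560 = 6283000 N/m.

6280000 N/m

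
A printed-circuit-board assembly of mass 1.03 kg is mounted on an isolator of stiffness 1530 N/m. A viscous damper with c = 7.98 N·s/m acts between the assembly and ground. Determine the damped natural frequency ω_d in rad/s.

38.3 rad/s

ω_n = √(k/m) = √(1530/1.03) = 38.54 rad/s.
Critical damping c_c = 2√(k·m) = 2√(1530 × 1.03) = 79.40 N·s/m, so ζ = c/c_c = 7.98/79.40 = 0.1005.
ω_d = ω_n√(1 − ζ²) = 38.54 × √(1 − 0.0101) = 38.35 rad/s.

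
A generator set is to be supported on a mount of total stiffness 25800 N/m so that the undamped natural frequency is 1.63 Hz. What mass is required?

246 kg

ω_n = 2πf_n = 2π × 1.63 = 10.24 rad/s.
m = k/ω_n² = 25800/10.24² = 25800/104.9 = 246.0 kg.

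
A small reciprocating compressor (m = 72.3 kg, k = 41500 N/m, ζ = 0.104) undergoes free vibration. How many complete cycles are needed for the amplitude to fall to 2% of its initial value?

6 cycles

Logarithmic decrement δ = 2πζ/√(1 − ζ²) = 2π × 0.1040/√(1 − 0.0108) = 0.6570.
x_n/x₀ = e^(−nδ) ≤ 0.02; take ln: n ≥ ln(1/0.02)/δ = 3.912/0.6570 = 5.954.
So 6 complete cycles are required.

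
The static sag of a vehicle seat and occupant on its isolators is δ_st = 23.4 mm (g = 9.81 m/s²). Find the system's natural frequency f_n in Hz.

ω_n = √(g/δ_st) = √(9.81/0.0234) = √419.2 = 20.48 rad/s.
f_n = ω_n/(2π) = 20.48/6.283 = 3.259 Hz.

3.26 Hz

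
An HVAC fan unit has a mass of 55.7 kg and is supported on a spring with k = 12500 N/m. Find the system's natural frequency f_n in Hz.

2.38 Hz

ω_n = √(k/m) = √(12500/55.7) = √224.4 = 14.98 rad/s.
f_n = ω_n/(2π) = 14.98/6.283 = 2.384 Hz.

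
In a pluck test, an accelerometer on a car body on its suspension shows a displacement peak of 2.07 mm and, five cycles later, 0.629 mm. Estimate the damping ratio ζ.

0.0379

Logarithmic decrement δ = (1/n)·ln(x₀/x_n) = (1/5)·ln(2.07/0.629) = (1/5)·ln(3.291) = 0.2382.
ζ = δ/√(4π² + δ²) = 0.2382/√(39.48 + 0.0568) = 0.2382/6.288 = 0.03789.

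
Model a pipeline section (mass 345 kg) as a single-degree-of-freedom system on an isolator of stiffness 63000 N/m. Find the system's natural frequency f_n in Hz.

ω_n = √(k/m) = √(63000/345) = √182.6 = 13.51 rad/s.
f_n = ω_n/(2π) = 13.51/6.283 = 2.151 Hz.

2.15 Hz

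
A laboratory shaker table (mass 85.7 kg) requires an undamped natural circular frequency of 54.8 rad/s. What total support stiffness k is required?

257000 N/m

k = m·ω_n² = 85.7 × 54.80² = 85.7 × 3003 = 257400 N/m.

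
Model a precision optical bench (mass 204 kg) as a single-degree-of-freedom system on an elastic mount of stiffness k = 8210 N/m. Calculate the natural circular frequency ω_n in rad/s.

6.34 rad/s

ω_n = √(k/m) = √(8210/204) = √40.25 = 6.344 rad/s.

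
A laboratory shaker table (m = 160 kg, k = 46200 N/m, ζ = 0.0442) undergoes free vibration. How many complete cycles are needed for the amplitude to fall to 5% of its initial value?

11 cycles

Logarithmic decrement δ = 2πζ/√(1 − ζ²) = 2π × 0.04420/√(1 − 0.00195) = 0.2780.
x_n/x₀ = e^(−nδ) ≤ 0.05; take ln: n ≥ ln(1/0.05)/δ = 2.996/0.2780 = 10.78.
So 11 complete cycles are required.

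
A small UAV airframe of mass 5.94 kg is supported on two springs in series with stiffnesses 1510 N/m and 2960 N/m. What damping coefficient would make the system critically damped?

Series springs: 1/k_eq = 1/1510 + 1/2960 = 0.001000, so k_eq = 999.9 N/m.
c_c = 2√(k_eq·m) = 2√(999.9 × 5.94) = 2 × 77.07 = 154.1 N·s/m.

154 N·s/m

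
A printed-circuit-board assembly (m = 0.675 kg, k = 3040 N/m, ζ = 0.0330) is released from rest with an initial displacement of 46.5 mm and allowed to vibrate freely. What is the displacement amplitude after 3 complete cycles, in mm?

25.0 mm

Logarithmic decrement δ = 2πζ/√(1 − ζ²) = 2π × 0.03300/√(1 − 0.00109) = 0.2075.
After n cycles, x_n/x₀ = e^(−nδ), so x_3 = 46.5 × e^(−3 × 0.2075) = 46.5 × 0.5367 = 24.96 mm.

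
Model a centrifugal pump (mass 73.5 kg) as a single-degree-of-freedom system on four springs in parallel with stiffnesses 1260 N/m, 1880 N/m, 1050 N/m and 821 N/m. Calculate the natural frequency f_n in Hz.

Parallel springs add: k_eq = 1260 + 1880 + 1050 + 821 = 5011 N/m.
ω_n = √(k_eq/m) = √(5011/73.5) = √68.18 = 8.257 rad/s.
f_n = ω_n/(2π) = 8.257/6.283 = 1.314 Hz.

1.31 Hz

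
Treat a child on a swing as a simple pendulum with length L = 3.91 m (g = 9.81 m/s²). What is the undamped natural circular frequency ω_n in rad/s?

1.58 rad/s

For a simple pendulum ω_n = √(g/L) = √(9.81/3.91) = √2.509 = 1.584 rad/s.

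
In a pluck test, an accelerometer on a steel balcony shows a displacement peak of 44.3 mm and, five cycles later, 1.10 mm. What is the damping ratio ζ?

Logarithmic decrement δ = (1/n)·ln(x₀/x_n) = (1/5)·ln(44.3/1.10) = (1/5)·ln(40.27) = 0.7391.
ζ = δ/√(4π² + δ²) = 0.7391/√(39.48 + 0.546) = 0.7391/6.327 = 0.1168.

0.117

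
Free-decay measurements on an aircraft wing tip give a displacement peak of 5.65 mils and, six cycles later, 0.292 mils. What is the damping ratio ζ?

Logarithmic decrement δ = (1/n)·ln(x₀/x_n) = (1/6)·ln(5.65/0.292) = (1/6)·ln(19.35) = 0.4938.
ζ = δ/√(4π² + δ²) = 0.4938/√(39.48 + 0.244) = 0.4938/6.303 = 0.07835.

0.0783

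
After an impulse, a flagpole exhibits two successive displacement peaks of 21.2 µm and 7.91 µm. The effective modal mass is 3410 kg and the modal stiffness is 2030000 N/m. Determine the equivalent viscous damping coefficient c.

25800 N·s/m

Logarithmic decrement δ = (1/n)·ln(x₀/x_n) = (1/1)·ln(21.2/7.91) = (1/1)·ln(2.680) = 0.9859.
ζ = δ/√(4π² + δ²) = 0.9859/√(39.48 + 0.972) = 0.9859/6.360 = 0.1550.
c = ζ · 2√(km) = 0.1550 × 2√(2030000 × 3410) = 0.1550 × 166400 = 25790 N·s/m.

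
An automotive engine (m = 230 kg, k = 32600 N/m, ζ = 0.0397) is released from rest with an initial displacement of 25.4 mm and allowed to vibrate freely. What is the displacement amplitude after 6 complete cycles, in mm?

5.68 mm

Logarithmic decrement δ = 2πζ/√(1 − ζ²) = 2π × 0.03970/√(1 − 0.00158) = 0.2496.
After n cycles, x_n/x₀ = e^(−nδ), so x_6 = 25.4 × e^(−6 × 0.2496) = 25.4 × 0.2236 = 5.680 mm.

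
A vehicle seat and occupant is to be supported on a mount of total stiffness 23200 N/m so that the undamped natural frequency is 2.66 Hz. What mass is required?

83.1 kg

ω_n = 2πf_n = 2π × 2.66 = 16.71 rad/s.
m = k/ω_n² = 23200/16.71² = 23200/279.3 = 83.05 kg.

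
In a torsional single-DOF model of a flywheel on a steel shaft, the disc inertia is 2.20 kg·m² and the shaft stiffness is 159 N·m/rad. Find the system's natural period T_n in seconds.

0.739 s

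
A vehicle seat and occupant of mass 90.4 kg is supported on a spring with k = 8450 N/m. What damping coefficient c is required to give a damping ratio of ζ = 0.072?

c_c = 2√(k·m) = 2√(8450 × 90.4) = 1748 N·s/m.
c = ζ·c_c = 0.072 × 1748 = 125.9 N·s/m.

126 N·s/m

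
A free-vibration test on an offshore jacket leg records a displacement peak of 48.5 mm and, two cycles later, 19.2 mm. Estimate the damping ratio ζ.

Logarithmic decrement δ = (1/n)·ln(x₀/x_n) = (1/2)·ln(48.5/19.2) = (1/2)·ln(2.526) = 0.4633.
ζ = δ/√(4π² + δ²) = 0.4633/√(39.48 + 0.215) = 0.4633/6.300 = 0.07354.

0.0735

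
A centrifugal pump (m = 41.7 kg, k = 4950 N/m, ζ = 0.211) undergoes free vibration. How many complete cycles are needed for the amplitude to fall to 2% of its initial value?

3 cycles

Logarithmic decrement δ = 2πζ/√(1 − ζ²) = 2π × 0.2110/√(1 − 0.0445) = 1.356.
x_n/x₀ = e^(−nδ) ≤ 0.02; take ln: n ≥ ln(1/0.02)/δ = 3.912/1.356 = 2.884.
So 3 complete cycles are required.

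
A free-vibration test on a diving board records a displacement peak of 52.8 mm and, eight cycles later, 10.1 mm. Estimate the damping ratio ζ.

Logarithmic decrement δ = (1/n)·ln(x₀/x_n) = (1/8)·ln(52.8/10.1) = (1/8)·ln(5.228) = 0.2067.
ζ = δ/√(4π² + δ²) = 0.2067/√(39.48 + 0.0427) = 0.2067/6.287 = 0.03289.

0.0329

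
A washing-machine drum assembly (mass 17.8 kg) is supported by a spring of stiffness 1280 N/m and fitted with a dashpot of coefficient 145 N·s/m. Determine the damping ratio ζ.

ω_n = √(k/m) = √(1280/17.8) = 8.480 rad/s.
Critical damping c_c = 2√(k·m) = 2√(1280 × 17.8) = 301.9 N·s/m, so ζ = c/c_c = 145/301.9 = 0.4803.

0.480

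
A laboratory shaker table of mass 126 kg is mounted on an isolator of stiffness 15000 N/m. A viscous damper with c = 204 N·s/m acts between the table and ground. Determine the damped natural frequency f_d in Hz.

ω_n = √(k/m) = √(15000/126) = 10.91 rad/s.
Critical damping c_c = 2√(k·m) = 2√(15000 × 126) = 2750 N·s/m, so ζ = c/c_c = 204/2750 = 0.07419.
ω_d = ω_n√(1 − ζ²) = 10.91 × √(1 − 0.00550) = 10.88 rad/s.
f_d = ω_d/(2π) = 1.732 Hz.

1.73 Hz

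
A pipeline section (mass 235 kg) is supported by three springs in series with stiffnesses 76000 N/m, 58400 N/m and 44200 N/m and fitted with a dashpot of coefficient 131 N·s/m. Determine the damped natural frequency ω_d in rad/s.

Series springs: 1/k_eq = 1/76000 + 1/58400 + 1/44200 = 5.291×10^-5, so k_eq = 18900 N/m.
ω_n = √(k_eq/m) = √(18900/235) = 8.968 rad/s.
Critical damping c_c = 2√(k_eq·m) = 2√(18900 × 235) = 4215 N·s/m, so ζ = c/c_c = 131/4215 = 0.03108.
ω_d = ω_n√(1 − ζ²) = 8.968 × √(1 − 0.000966) = 8.964 rad/s.

8.96 rad/s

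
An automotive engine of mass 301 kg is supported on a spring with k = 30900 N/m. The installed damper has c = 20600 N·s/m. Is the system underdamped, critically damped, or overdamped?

overdamped

c_c = 2√(k·m) = 6099 N·s/m; ζ = c/c_c = 20600/6099 = 3.38.
Since ζ > 1 the system is overdamped.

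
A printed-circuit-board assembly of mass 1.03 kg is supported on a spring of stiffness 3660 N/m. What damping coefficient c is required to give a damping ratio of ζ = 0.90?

c_c = 2√(k·m) = 2√(3660 × 1.03) = 122.8 N·s/m.
c = ζ·c_c = 0.90 × 122.8 = 110.5 N·s/m.

111 N·s/m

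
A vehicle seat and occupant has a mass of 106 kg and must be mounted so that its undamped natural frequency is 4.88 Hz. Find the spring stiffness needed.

ω_n = 2πf_n = 2π × 4.88 = 30.66 rad/s.
k = m·ω_n² = 106 × 30.66² = 106 × 940.2 = 99660 N/m.

99700 N/m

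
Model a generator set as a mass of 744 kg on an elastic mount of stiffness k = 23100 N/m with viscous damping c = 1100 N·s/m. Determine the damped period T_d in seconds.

1.14 s

ω_n = √(k/m) = √(23100/744) = 5.572 rad/s.
Critical damping c_c = 2√(k·m) = 2√(23100 × 744) = 8291 N·s/m, so ζ = c/c_c = 1100/8291 = 0.1327.
ω_d = ω_n√(1 − ζ²) = 5.572 × √(1 − 0.0176) = 5.523 rad/s.
T_d = 2π/ω_d = 1.138 s.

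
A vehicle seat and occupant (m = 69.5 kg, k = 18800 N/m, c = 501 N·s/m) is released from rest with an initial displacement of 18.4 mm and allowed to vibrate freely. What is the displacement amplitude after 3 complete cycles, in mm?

ζ = c/(2√(km)) = 501/(2√(18800 × 69.5)) = 501/2286 = 0.2191.
Logarithmic decrement δ = 2πζ/√(1 − ζ²) = 2π × 0.2191/√(1 − 0.0480) = 1.411.
After n cycles, x_n/x₀ = e^(−nδ), so x_3 = 18.4 × e^(−3 × 1.411) = 18.4 × 0.01450 = 0.2668 mm.

0.267 mm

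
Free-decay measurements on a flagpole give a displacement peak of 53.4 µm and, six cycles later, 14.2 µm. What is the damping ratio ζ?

0.0351

Logarithmic decrement δ = (1/n)·ln(x₀/x_n) = (1/6)·ln(53.4/14.2) = (1/6)·ln(3.761) = 0.2208.
ζ = δ/√(4π² + δ²) = 0.2208/√(39.48 + 0.0487) = 0.2208/6.287 = 0.03511.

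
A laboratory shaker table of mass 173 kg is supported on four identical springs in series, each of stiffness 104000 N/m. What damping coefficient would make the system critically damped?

Series springs: 1/k_eq = 4/104000, so k_eq = 104000/4 = 26000 N/m.
c_c = 2√(k_eq·m) = 2√(26000 × 173) = 2 × 2121 = 4242 N·s/m.

4240 N·s/m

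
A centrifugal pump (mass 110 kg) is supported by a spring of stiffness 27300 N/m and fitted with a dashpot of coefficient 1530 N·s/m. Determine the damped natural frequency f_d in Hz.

2.25 Hz

ω_n = √(k/m) = √(27300/110) = 15.75 rad/s.
Critical damping c_c = 2√(k·m) = 2√(27300 × 110) = 3466 N·s/m, so ζ = c/c_c = 1530/3466 = 0.4415.
ω_d = ω_n√(1 − ζ²) = 15.75 × √(1 − 0.195) = 14.14 rad/s.
f_d = ω_d/(2π) = 2.250 Hz.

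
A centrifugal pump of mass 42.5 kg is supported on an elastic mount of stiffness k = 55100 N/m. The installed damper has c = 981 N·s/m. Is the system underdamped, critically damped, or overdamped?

underdamped

c_c = 2√(k·m) = 3061 N·s/m; ζ = c/c_c = 981/3061 = 0.321.
Since ζ < 1 the system is underdamped.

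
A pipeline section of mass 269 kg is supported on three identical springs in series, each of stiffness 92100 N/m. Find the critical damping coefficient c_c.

Series springs: 1/k_eq = 3/92100, so k_eq = 92100/3 = 30700 N/m.
c_c = 2√(k_eq·m) = 2√(30700 × 269) = 2 × 2874 = 5747 N·s/m.

5750 N·s/m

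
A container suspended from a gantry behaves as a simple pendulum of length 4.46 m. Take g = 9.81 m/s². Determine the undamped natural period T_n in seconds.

4.24 s

For a simple pendulum ω_n = √(g/L) = √(9.81/4.46) = √2.200 = 1.483 rad/s.
T_n = 2π/ω_n = 6.283/1.483 = 4.237 s.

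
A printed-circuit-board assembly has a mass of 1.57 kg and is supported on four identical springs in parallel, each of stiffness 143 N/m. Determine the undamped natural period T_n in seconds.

Parallel springs add: k_eq = 4 × 143 = 572.0 N/m.
ω_n = √(k_eq/m) = √(572.0/1.57) = √364.3 = 19.09 rad/s.
T_n = 2π/ω_n = 6.283/19.09 = 0.3292 s.

0.329 s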